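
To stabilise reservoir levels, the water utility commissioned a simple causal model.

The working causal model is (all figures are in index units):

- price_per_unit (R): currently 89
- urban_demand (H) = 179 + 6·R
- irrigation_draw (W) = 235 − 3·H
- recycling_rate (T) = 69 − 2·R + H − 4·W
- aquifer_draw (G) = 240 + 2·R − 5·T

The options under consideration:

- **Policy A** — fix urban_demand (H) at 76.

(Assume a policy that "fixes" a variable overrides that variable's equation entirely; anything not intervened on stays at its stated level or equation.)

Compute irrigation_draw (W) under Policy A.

Policy A (H := 76):
  R = 89
  H = 76
  W = 235 − 3·76 = 7

7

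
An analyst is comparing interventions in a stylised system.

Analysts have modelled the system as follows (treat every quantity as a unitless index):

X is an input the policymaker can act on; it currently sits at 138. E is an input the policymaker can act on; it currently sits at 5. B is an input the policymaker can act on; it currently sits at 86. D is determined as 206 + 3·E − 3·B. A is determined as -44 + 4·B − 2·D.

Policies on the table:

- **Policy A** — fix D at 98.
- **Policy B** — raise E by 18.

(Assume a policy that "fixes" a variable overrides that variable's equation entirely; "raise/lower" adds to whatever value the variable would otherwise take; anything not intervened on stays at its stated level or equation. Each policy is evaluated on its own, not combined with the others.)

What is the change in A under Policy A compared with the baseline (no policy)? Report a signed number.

-270

Baseline:
  E = 5
  B = 86
  D = 206 + 3·5 − 3·86 = -37
  A = -44 + 4·86 − 2·(-37) = 374
Policy A (D := 98):
  E = 5
  B = 86
  D = 98
  A = -44 + 4·86 − 2·98 = 104
Change in A: 104 − 374 = -270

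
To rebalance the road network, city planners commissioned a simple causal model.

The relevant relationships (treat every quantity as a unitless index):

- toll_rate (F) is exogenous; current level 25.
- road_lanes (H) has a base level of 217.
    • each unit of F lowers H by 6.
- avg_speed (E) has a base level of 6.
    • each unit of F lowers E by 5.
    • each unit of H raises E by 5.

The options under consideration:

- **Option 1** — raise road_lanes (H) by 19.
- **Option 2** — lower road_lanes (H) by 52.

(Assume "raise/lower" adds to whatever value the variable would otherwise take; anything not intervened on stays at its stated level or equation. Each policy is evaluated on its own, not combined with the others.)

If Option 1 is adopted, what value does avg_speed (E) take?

311

Option 1 (H + 19):
  F = 25
  H = 217 − 6·25 (+19 from intervention) = 86
  E = 6 − 5·25 + 5·86 = 311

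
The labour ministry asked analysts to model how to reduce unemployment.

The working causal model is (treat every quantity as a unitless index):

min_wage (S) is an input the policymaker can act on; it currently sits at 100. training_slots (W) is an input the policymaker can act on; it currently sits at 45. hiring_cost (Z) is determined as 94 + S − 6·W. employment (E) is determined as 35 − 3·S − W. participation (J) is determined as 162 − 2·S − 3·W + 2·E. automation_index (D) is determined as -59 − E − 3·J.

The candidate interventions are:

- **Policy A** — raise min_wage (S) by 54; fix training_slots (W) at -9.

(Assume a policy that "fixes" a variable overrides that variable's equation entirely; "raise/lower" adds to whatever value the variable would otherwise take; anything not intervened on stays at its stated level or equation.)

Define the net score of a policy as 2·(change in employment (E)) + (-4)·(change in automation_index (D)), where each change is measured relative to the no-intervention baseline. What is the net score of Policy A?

-2592

Baseline:
  S = 100
  W = 45
  E = 35 − 3·100 − 45 = -310
  J = 162 − 2·100 − 3·45 + 2·(-310) = -793
  D = -59 − (-310) − 3·(-793) = 2630
Policy A (S + 54, W := -9):
  S = 100 + 54 = 154
  W = -9
  E = 35 − 3·154 − (-9) = -418
  J = 162 − 2·154 − 3·(-9) + 2·(-418) = -955
  D = -59 − (-418) − 3·(-955) = 3224
ΔE = -418 − (-310) = -108; ΔD = 3224 − 2630 = 594
Score = 2·(-108) + (-4)·594 = -2592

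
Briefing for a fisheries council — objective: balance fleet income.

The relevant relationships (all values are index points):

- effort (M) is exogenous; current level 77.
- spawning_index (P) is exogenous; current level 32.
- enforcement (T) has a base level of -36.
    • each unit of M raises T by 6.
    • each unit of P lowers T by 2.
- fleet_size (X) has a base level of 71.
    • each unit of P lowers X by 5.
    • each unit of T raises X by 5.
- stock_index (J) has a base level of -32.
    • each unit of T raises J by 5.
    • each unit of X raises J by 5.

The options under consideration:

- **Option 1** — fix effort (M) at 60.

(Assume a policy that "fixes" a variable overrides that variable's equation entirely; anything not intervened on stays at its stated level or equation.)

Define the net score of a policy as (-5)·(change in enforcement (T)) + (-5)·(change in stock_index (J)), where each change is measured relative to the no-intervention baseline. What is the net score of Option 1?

Baseline:
  M = 77
  P = 32
  T = -36 + 6·77 − 2·32 = 362
  X = 71 − 5·32 + 5·362 = 1721
  J = -32 + 5·362 + 5·1721 = 10383
Option 1 (M := 60):
  M = 60
  P = 32
  T = -36 + 6·60 − 2·32 = 260
  X = 71 − 5·32 + 5·260 = 1211
  J = -32 + 5·260 + 5·1211 = 7323
ΔT = 260 − 362 = -102; ΔJ = 7323 − 10383 = -3060
Score = (-5)·(-102) + (-5)·(-3060) = 15810

15810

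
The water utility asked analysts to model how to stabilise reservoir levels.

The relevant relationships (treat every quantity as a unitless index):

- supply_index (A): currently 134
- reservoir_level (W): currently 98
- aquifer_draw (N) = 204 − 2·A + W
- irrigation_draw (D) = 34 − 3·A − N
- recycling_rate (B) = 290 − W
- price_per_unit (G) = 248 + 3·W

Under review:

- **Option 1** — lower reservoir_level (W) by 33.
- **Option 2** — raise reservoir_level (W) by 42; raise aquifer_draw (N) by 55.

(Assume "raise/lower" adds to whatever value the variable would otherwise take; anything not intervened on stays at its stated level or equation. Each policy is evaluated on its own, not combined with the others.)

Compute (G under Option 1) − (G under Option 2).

-225

Option 1 (W − 33):
  W = 98 − 33 = 65
  G = 248 + 3·65 = 443
Option 2 (W + 42, N + 55):
  W = 98 + 42 = 140
  G = 248 + 3·140 = 668
G: 443 − 668 = -225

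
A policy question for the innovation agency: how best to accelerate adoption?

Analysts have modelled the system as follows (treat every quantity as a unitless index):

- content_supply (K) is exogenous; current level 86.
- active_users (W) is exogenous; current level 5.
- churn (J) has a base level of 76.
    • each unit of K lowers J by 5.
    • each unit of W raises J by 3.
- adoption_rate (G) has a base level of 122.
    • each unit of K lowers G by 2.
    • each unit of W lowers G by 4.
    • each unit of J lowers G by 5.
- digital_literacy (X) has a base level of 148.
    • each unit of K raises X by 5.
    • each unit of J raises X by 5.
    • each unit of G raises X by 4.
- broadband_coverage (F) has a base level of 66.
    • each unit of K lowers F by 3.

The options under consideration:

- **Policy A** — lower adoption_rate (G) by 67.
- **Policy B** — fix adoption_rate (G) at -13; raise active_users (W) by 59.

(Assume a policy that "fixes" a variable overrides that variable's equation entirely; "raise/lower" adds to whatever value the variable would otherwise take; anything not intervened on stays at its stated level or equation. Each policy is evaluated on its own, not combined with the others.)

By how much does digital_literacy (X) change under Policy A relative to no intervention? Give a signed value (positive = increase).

Baseline:
  K = 86
  W = 5
  J = 76 − 5·86 + 3·5 = -339
  G = 122 − 2·86 − 4·5 − 5·(-339) = 1625
  X = 148 + 5·86 + 5·(-339) + 4·1625 = 5383
Policy A (G − 67):
  K = 86
  W = 5
  J = 76 − 5·86 + 3·5 = -339
  G = 122 − 2·86 − 4·5 − 5·(-339) (−67 from intervention) = 1558
  X = 148 + 5·86 + 5·(-339) + 4·1558 = 5115
Change in X: 5115 − 5383 = -268

-268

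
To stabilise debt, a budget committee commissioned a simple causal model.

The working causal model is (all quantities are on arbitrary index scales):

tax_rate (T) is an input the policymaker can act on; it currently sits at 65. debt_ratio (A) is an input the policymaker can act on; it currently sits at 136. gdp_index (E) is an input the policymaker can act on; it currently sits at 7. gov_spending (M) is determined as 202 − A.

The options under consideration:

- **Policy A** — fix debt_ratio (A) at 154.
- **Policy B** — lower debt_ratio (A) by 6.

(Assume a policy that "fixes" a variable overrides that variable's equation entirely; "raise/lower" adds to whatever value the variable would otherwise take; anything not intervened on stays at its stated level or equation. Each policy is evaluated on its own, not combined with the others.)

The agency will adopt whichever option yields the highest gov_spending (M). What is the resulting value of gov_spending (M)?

72

Policy A (A := 154):
  A = 154
  M = 202 − 154 = 48
Policy B (A − 6):
  A = 136 − 6 = 130
  M = 202 − 130 = 72
Comparing — Policy A: M=48, Policy B: M=72. Highest is 72 (Policy B).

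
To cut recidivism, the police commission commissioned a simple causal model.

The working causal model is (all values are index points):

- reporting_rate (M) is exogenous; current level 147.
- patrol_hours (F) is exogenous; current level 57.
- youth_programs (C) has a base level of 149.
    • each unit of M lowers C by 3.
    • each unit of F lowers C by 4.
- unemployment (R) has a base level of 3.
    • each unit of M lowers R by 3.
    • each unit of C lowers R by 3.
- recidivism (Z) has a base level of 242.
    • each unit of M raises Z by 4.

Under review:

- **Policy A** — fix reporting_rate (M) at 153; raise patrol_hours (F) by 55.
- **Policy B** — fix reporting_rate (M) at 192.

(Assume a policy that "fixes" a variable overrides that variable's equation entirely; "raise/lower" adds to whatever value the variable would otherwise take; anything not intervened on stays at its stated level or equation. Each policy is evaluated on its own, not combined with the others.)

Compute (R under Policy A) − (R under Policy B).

Policy A (M := 153, F + 55):
  M = 153
  F = 57 + 55 = 112
  C = 149 − 3·153 − 4·112 = -758
  R = 3 − 3·153 − 3·(-758) = 1818
Policy B (M := 192):
  M = 192
  F = 57
  C = 149 − 3·192 − 4·57 = -655
  R = 3 − 3·192 − 3·(-655) = 1392
R: 1818 − 1392 = 426

426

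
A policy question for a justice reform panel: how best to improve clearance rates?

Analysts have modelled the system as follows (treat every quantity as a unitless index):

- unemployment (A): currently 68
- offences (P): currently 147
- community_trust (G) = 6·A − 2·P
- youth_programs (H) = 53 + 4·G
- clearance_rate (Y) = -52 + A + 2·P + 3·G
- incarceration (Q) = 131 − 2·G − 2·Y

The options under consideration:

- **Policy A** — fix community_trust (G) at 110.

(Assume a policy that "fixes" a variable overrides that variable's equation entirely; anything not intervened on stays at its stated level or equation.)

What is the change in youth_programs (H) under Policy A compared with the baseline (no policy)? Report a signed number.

Baseline:
  A = 68
  P = 147
  G = 0 + 6·68 − 2·147 = 114
  H = 53 + 4·114 = 509
Policy A (G := 110):
  A = 68
  P = 147
  G = 110
  H = 53 + 4·110 = 493
Change in H: 493 − 509 = -16

-16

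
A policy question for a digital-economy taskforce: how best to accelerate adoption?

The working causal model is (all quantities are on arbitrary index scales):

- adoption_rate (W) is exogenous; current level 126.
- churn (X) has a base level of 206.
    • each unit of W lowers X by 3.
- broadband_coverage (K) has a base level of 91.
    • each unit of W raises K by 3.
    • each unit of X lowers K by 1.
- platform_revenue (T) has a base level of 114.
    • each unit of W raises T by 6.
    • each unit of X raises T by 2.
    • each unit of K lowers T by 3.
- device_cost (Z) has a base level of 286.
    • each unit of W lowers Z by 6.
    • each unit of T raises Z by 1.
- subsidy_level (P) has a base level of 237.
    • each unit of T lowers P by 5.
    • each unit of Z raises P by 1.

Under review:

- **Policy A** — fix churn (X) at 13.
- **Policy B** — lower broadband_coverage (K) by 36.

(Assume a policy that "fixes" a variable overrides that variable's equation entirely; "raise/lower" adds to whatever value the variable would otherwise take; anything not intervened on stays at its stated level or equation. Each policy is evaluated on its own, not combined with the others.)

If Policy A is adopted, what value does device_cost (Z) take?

Policy A (X := 13):
  W = 126
  X = 13
  K = 91 + 3·126 − 13 = 456
  T = 114 + 6·126 + 2·13 − 3·456 = -472
  Z = 286 − 6·126 + (-472) = -942

-942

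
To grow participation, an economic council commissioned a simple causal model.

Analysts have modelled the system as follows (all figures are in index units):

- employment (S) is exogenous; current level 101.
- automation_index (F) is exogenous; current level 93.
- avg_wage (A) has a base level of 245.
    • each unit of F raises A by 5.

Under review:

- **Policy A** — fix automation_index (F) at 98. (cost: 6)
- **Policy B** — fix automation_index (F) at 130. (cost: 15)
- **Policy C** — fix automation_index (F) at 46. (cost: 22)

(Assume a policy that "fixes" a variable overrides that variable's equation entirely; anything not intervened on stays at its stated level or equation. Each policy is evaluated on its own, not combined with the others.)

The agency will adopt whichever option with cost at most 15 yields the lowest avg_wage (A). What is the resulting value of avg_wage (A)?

735

Policy A (F := 98):
  F = 98
  A = 245 + 5·98 = 735
Policy B (F := 130):
  F = 130
  A = 245 + 5·130 = 895
Comparing — Policy A: A=735, Policy B: A=895. Lowest is 735 (Policy A).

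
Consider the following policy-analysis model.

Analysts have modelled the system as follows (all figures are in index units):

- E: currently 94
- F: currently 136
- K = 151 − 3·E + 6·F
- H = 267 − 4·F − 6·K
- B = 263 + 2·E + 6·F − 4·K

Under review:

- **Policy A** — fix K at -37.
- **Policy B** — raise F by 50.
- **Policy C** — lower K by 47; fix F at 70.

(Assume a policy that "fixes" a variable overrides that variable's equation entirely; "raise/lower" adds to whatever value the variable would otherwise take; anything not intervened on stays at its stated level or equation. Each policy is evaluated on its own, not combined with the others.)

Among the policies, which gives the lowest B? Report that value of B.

Policy A (K := -37):
  E = 94
  F = 136
  K = -37
  B = 263 + 2·94 + 6·136 − 4·(-37) = 1415
Policy B (F + 50):
  E = 94
  F = 136 + 50 = 186
  K = 151 − 3·94 + 6·186 = 985
  B = 263 + 2·94 + 6·186 − 4·985 = -2373
Policy C (K − 47, F := 70):
  E = 94
  F = 70
  K = 151 − 3·94 + 6·70 (−47 from intervention) = 242
  B = 263 + 2·94 + 6·70 − 4·242 = -97
Comparing — Policy A: B=1415, Policy B: B=-2373, Policy C: B=-97. Lowest is -2373 (Policy B).

-2373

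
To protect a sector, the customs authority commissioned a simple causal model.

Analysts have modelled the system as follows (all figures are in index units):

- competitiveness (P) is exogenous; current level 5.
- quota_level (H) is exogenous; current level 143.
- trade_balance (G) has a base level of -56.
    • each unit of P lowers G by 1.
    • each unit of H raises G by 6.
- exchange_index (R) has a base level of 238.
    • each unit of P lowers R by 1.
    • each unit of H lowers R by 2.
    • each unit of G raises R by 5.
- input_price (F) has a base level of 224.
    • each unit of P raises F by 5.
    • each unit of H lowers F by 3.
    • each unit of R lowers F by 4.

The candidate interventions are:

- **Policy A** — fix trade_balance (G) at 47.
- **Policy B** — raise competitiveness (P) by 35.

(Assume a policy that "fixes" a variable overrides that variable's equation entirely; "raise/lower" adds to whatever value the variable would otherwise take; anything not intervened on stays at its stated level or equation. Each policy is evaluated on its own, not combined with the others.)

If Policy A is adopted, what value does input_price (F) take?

-908

Policy A (G := 47):
  P = 5
  H = 143
  G = 47
  R = 238 − 5 − 2·143 + 5·47 = 182
  F = 224 + 5·5 − 3·143 − 4·182 = -908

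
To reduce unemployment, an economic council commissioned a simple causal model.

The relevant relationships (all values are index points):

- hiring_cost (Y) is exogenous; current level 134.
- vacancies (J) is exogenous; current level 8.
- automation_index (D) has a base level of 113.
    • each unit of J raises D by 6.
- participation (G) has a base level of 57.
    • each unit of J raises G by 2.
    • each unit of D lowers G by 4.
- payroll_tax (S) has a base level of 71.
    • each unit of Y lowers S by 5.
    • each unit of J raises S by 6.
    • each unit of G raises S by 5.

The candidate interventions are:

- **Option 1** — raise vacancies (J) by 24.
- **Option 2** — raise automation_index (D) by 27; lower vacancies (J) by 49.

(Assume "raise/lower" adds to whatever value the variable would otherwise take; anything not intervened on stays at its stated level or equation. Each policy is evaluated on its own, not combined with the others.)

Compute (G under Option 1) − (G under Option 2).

Option 1 (J + 24):
  J = 8 + 24 = 32
  D = 113 + 6·32 = 305
  G = 57 + 2·32 − 4·305 = -1099
Option 2 (D + 27, J − 49):
  J = 8 − 49 = -41
  D = 113 + 6·(-41) (+27 from intervention) = -106
  G = 57 + 2·(-41) − 4·(-106) = 399
G: -1099 − 399 = -1498

-1498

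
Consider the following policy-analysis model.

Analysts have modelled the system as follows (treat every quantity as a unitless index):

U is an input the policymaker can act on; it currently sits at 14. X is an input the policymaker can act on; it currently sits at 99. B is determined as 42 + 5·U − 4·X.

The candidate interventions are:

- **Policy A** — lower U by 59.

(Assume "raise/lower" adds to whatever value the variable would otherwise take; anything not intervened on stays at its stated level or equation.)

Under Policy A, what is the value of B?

Policy A (U − 59):
  U = 14 − 59 = -45
  X = 99
  B = 42 + 5·(-45) − 4·99 = -579

-579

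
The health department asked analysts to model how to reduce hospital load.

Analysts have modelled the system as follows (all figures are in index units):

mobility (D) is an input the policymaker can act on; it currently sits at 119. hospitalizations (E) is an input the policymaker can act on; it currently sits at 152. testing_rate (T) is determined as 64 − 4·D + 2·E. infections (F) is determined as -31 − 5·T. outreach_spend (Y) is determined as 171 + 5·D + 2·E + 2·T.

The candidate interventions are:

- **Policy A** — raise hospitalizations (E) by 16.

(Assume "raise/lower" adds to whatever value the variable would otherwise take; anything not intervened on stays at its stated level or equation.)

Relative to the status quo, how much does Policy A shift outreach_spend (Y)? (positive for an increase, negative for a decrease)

96

Baseline:
  D = 119
  E = 152
  T = 64 − 4·119 + 2·152 = -108
  Y = 171 + 5·119 + 2·152 + 2·(-108) = 854
Policy A (E + 16):
  D = 119
  E = 152 + 16 = 168
  T = 64 − 4·119 + 2·168 = -76
  Y = 171 + 5·119 + 2·168 + 2·(-76) = 950
Change in Y: 950 − 854 = 96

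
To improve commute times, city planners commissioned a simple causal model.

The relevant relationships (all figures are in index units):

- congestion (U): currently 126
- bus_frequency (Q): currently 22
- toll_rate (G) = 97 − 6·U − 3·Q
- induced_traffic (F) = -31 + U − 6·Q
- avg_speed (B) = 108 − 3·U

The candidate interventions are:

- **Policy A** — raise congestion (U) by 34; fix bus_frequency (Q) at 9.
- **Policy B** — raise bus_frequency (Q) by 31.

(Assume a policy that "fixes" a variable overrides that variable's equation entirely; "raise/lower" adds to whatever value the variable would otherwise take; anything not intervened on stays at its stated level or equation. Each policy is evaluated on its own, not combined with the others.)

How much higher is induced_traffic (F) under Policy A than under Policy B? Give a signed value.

298

Policy A (U + 34, Q := 9):
  U = 126 + 34 = 160
  Q = 9
  F = -31 + 160 − 6·9 = 75
Policy B (Q + 31):
  U = 126
  Q = 22 + 31 = 53
  F = -31 + 126 − 6·53 = -223
F: 75 − (-223) = 298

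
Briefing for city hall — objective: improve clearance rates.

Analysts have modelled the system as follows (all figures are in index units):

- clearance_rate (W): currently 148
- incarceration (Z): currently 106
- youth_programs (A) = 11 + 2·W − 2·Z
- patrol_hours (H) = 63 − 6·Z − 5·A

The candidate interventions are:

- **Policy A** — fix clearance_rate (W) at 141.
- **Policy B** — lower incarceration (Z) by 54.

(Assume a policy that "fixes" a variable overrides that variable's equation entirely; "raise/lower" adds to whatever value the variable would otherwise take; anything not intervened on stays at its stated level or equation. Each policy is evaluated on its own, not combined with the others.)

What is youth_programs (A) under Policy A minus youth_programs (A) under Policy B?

Policy A (W := 141):
  W = 141
  Z = 106
  A = 11 + 2·141 − 2·106 = 81
Policy B (Z − 54):
  W = 148
  Z = 106 − 54 = 52
  A = 11 + 2·148 − 2·52 = 203
A: 81 − 203 = -122

-122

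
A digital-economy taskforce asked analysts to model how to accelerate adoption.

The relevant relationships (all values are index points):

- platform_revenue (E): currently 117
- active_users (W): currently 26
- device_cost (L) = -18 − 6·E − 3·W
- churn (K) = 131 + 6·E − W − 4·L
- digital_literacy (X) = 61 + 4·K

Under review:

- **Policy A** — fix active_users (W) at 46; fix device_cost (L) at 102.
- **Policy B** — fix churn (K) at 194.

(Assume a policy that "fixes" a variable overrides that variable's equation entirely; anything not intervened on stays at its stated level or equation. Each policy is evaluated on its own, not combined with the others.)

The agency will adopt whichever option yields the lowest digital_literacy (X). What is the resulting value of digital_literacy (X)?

837

Policy A (W := 46, L := 102):
  E = 117
  W = 46
  L = 102
  K = 131 + 6·117 − 46 − 4·102 = 379
  X = 61 + 4·379 = 1577
Policy B (K := 194):
  E = 117
  W = 26
  L = -18 − 6·117 − 3·26 = -798
  K = 194
  X = 61 + 4·194 = 837
Comparing — Policy A: X=1577, Policy B: X=837. Lowest is 837 (Policy B).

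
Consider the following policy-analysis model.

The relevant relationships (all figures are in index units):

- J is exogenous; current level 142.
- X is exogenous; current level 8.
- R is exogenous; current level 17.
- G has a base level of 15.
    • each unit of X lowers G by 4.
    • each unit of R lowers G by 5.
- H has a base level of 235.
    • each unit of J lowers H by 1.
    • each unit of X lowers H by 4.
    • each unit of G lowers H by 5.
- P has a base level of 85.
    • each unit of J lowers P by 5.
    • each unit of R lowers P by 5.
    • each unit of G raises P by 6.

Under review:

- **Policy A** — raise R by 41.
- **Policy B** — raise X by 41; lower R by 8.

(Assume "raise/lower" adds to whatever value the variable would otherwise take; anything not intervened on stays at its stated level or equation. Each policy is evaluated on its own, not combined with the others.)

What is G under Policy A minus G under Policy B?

Policy A (R + 41):
  X = 8
  R = 17 + 41 = 58
  G = 15 − 4·8 − 5·58 = -307
Policy B (X + 41, R − 8):
  X = 8 + 41 = 49
  R = 17 − 8 = 9
  G = 15 − 4·49 − 5·9 = -226
G: -307 − (-226) = -81

-81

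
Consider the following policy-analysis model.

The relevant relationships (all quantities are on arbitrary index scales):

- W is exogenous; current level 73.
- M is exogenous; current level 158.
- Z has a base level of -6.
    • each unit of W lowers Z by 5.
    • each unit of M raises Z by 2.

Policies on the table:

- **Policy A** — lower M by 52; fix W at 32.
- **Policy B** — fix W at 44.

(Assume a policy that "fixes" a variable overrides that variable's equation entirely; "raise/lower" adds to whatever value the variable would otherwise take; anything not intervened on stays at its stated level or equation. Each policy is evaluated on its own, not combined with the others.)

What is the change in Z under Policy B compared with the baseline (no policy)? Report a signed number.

Baseline:
  W = 73
  M = 158
  Z = -6 − 5·73 + 2·158 = -55
Policy B (W := 44):
  W = 44
  M = 158
  Z = -6 − 5·44 + 2·158 = 90
Change in Z: 90 − (-55) = 145

145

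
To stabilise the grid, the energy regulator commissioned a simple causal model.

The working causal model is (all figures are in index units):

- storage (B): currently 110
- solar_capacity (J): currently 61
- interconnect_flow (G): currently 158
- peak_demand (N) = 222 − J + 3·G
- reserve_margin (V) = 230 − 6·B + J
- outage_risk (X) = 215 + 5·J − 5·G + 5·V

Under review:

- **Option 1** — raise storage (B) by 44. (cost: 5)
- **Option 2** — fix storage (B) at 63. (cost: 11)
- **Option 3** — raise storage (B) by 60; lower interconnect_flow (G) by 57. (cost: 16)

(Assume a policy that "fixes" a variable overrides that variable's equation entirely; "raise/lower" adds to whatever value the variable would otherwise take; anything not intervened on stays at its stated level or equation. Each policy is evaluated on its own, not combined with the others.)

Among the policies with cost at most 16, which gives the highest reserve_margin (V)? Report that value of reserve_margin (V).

Option 1 (B + 44):
  B = 110 + 44 = 154
  J = 61
  V = 230 − 6·154 + 61 = -633
Option 2 (B := 63):
  B = 63
  J = 61
  V = 230 − 6·63 + 61 = -87
Option 3 (B + 60, G − 57):
  B = 110 + 60 = 170
  J = 61
  V = 230 − 6·170 + 61 = -729
Comparing — Option 1: V=-633, Option 2: V=-87, Option 3: V=-729. Highest is -87 (Option 2).

-87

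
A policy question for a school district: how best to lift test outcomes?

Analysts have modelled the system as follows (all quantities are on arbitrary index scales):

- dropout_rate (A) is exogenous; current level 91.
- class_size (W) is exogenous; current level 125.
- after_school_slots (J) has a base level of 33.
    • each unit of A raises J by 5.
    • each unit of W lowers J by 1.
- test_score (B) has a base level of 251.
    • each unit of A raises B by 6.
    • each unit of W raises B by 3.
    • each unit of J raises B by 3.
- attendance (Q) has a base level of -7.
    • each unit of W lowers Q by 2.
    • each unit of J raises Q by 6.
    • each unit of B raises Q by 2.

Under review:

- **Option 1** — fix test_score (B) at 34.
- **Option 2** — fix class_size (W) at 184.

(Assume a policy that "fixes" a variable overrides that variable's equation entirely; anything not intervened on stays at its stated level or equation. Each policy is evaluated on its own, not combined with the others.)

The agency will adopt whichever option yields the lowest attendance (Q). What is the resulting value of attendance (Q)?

1989

Option 1 (B := 34):
  A = 91
  W = 125
  J = 33 + 5·91 − 125 = 363
  B = 34
  Q = -7 − 2·125 + 6·363 + 2·34 = 1989
Option 2 (W := 184):
  A = 91
  W = 184
  J = 33 + 5·91 − 184 = 304
  B = 251 + 6·91 + 3·184 + 3·304 = 2261
  Q = -7 − 2·184 + 6·304 + 2·2261 = 5971
Comparing — Option 1: Q=1989, Option 2: Q=5971. Lowest is 1989 (Option 1).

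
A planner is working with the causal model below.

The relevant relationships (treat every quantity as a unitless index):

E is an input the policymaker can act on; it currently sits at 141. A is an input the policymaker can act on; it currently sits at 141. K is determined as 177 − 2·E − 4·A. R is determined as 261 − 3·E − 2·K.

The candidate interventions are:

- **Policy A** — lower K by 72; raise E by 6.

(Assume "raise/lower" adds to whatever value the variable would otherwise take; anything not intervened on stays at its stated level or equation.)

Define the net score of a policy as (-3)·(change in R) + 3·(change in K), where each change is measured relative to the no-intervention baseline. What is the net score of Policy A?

-702

Baseline:
  E = 141
  A = 141
  K = 177 − 2·141 − 4·141 = -669
  R = 261 − 3·141 − 2·(-669) = 1176
Policy A (K − 72, E + 6):
  E = 141 + 6 = 147
  A = 141
  K = 177 − 2·147 − 4·141 (−72 from intervention) = -753
  R = 261 − 3·147 − 2·(-753) = 1326
ΔR = 1326 − 1176 = 150; ΔK = -753 − (-669) = -84
Score = (-3)·150 + 3·(-84) = -702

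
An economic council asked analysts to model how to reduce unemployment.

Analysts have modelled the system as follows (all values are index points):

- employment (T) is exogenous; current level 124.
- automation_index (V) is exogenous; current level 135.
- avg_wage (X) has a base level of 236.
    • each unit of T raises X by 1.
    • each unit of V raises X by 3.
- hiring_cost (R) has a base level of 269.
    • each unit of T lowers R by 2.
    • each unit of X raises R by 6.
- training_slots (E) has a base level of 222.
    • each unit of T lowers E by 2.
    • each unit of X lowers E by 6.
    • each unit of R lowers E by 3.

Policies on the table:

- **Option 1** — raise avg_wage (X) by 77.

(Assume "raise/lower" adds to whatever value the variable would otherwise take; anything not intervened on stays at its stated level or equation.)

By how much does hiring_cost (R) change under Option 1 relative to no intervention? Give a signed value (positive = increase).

462

Baseline:
  T = 124
  V = 135
  X = 236 + 124 + 3·135 = 765
  R = 269 − 2·124 + 6·765 = 4611
Option 1 (X + 77):
  T = 124
  V = 135
  X = 236 + 124 + 3·135 (+77 from intervention) = 842
  R = 269 − 2·124 + 6·842 = 5073
Change in R: 5073 − 4611 = 462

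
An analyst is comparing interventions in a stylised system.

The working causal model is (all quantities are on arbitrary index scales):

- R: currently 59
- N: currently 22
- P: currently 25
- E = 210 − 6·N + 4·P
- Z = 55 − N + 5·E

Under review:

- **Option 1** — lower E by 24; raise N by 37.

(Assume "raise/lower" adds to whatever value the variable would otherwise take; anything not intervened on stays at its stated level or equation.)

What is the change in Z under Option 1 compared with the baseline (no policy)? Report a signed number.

Baseline:
  N = 22
  P = 25
  E = 210 − 6·22 + 4·25 = 178
  Z = 55 − 22 + 5·178 = 923
Option 1 (E − 24, N + 37):
  N = 22 + 37 = 59
  P = 25
  E = 210 − 6·59 + 4·25 (−24 from intervention) = -68
  Z = 55 − 59 + 5·(-68) = -344
Change in Z: -344 − 923 = -1267

-1267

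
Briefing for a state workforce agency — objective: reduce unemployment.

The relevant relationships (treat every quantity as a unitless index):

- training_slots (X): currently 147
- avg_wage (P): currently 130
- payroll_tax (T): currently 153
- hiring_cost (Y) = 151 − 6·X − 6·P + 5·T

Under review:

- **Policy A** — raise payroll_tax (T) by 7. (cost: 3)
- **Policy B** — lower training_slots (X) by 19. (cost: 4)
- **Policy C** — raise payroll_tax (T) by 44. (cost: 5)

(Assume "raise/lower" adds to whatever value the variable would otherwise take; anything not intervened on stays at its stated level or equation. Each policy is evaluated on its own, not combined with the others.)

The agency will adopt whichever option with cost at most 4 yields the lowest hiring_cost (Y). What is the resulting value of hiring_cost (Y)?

Policy A (T + 7):
  X = 147
  P = 130
  T = 153 + 7 = 160
  Y = 151 − 6·147 − 6·130 + 5·160 = -711
Policy B (X − 19):
  X = 147 − 19 = 128
  P = 130
  T = 153
  Y = 151 − 6·128 − 6·130 + 5·153 = -632
Comparing — Policy A: Y=-711, Policy B: Y=-632. Lowest is -711 (Policy A).

-711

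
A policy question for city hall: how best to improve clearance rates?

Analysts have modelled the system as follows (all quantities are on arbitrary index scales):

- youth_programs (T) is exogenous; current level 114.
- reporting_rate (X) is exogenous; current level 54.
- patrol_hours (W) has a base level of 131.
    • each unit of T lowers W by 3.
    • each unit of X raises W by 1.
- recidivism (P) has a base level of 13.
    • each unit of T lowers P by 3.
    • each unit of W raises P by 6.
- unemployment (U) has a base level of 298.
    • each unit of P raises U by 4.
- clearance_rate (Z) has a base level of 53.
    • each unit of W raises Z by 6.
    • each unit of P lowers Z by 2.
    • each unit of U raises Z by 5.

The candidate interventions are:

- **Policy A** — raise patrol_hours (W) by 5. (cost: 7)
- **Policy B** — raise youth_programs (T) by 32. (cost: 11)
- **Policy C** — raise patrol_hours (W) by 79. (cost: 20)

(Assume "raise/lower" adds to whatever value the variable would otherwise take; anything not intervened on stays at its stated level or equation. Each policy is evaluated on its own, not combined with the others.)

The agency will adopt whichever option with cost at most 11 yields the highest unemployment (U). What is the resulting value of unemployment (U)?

-4666

Policy A (W + 5):
  T = 114
  X = 54
  W = 131 − 3·114 + 54 (+5 from intervention) = -152
  P = 13 − 3·114 + 6·(-152) = -1241
  U = 298 + 4·(-1241) = -4666
Policy B (T + 32):
  T = 114 + 32 = 146
  X = 54
  W = 131 − 3·146 + 54 = -253
  P = 13 − 3·146 + 6·(-253) = -1943
  U = 298 + 4·(-1943) = -7474
Comparing — Policy A: U=-4666, Policy B: U=-7474. Highest is -4666 (Policy A).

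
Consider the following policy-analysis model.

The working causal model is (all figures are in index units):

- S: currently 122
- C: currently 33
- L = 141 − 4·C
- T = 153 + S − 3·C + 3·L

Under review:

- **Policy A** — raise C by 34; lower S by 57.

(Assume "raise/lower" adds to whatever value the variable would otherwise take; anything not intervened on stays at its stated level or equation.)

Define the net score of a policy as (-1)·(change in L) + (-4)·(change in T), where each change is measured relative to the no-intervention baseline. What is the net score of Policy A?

2404

Baseline:
  S = 122
  C = 33
  L = 141 − 4·33 = 9
  T = 153 + 122 − 3·33 + 3·9 = 203
Policy A (C + 34, S − 57):
  S = 122 − 57 = 65
  C = 33 + 34 = 67
  L = 141 − 4·67 = -127
  T = 153 + 65 − 3·67 + 3·(-127) = -364
ΔL = -127 − 9 = -136; ΔT = -364 − 203 = -567
Score = (-1)·(-136) + (-4)·(-567) = 2404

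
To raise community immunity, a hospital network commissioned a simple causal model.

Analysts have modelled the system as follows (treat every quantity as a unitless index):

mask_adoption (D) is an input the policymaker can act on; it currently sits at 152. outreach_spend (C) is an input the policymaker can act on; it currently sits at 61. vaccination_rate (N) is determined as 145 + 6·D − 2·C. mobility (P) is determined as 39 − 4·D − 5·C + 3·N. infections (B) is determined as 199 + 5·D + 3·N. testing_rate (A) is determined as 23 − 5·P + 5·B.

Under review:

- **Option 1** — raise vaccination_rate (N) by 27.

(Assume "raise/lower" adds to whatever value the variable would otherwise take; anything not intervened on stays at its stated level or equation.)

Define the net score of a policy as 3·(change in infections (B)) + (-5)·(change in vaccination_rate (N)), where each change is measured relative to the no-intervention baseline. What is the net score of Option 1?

108

Baseline:
  D = 152
  C = 61
  N = 145 + 6·152 − 2·61 = 935
  B = 199 + 5·152 + 3·935 = 3764
Option 1 (N + 27):
  D = 152
  C = 61
  N = 145 + 6·152 − 2·61 (+27 from intervention) = 962
  B = 199 + 5·152 + 3·962 = 3845
ΔB = 3845 − 3764 = 81; ΔN = 962 − 935 = 27
Score = 3·81 + (-5)·27 = 108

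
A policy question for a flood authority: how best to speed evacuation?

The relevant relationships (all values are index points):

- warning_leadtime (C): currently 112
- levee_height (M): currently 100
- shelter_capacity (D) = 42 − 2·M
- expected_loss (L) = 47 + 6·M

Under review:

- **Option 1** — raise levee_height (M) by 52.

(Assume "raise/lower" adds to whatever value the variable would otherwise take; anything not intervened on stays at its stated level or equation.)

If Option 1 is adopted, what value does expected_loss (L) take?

Option 1 (M + 52):
  M = 100 + 52 = 152
  L = 47 + 6·152 = 959

959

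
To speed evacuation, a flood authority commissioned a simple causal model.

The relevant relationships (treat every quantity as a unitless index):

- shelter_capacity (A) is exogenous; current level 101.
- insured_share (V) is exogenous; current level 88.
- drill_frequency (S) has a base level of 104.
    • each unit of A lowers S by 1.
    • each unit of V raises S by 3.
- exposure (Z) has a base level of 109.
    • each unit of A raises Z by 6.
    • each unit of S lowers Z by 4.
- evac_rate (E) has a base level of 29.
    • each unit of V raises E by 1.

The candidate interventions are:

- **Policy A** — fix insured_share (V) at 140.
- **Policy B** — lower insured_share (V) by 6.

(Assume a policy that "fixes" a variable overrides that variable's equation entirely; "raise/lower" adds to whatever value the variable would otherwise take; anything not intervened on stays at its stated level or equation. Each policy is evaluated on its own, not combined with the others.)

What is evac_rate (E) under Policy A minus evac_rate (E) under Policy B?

Policy A (V := 140):
  V = 140
  E = 29 + 140 = 169
Policy B (V − 6):
  V = 88 − 6 = 82
  E = 29 + 82 = 111
E: 169 − 111 = 58

58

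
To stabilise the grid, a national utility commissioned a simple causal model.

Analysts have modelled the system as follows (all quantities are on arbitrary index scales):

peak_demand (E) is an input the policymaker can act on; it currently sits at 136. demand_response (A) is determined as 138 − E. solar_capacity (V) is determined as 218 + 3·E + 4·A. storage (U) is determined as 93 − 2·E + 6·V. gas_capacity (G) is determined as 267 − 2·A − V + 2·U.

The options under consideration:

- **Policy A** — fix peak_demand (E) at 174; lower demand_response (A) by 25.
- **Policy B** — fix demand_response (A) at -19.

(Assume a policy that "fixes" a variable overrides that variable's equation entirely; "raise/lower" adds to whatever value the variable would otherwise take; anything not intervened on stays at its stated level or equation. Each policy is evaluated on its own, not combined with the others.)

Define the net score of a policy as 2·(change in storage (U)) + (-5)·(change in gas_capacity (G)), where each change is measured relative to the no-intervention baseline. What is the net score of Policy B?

3402

Baseline:
  E = 136
  A = 138 − 136 = 2
  V = 218 + 3·136 + 4·2 = 634
  U = 93 − 2·136 + 6·634 = 3625
  G = 267 − 2·2 − 634 + 2·3625 = 6879
Policy B (A := -19):
  E = 136
  A = -19
  V = 218 + 3·136 + 4·(-19) = 550
  U = 93 − 2·136 + 6·550 = 3121
  G = 267 − 2·(-19) − 550 + 2·3121 = 5997
ΔU = 3121 − 3625 = -504; ΔG = 5997 − 6879 = -882
Score = 2·(-504) + (-5)·(-882) = 3402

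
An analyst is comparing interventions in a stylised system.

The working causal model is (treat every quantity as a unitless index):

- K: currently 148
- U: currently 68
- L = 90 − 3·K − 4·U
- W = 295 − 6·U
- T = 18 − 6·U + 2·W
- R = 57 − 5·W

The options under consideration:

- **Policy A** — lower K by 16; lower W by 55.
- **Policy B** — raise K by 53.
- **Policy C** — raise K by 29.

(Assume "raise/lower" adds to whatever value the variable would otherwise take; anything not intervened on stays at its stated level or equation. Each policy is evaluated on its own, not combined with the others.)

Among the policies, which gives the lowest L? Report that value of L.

-785

Policy A (K − 16, W − 55):
  K = 148 − 16 = 132
  U = 68
  L = 90 − 3·132 − 4·68 = -578
Policy B (K + 53):
  K = 148 + 53 = 201
  U = 68
  L = 90 − 3·201 − 4·68 = -785
Policy C (K + 29):
  K = 148 + 29 = 177
  U = 68
  L = 90 − 3·177 − 4·68 = -713
Comparing — Policy A: L=-578, Policy B: L=-785, Policy C: L=-713. Lowest is -785 (Policy B).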